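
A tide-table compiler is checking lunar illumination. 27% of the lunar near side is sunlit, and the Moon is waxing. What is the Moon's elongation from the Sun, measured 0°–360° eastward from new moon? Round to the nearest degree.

63°

Invert f = (1 − cos θ)/2 to get cos θ = 1 − 2(0.27) = 0.460, hence θ₀ = arccos 0.460 = 62.6°.
Waxing ⇒ before full, so θ = 62.6°.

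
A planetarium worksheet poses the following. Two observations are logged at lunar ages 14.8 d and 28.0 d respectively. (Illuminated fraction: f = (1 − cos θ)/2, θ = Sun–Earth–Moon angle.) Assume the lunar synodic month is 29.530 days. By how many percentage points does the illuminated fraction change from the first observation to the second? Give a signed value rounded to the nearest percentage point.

θ₁ = 360° × 14.8/29.530 = 180.4°, f₁ = (1 − cos θ₁)/2 = 1.000.
θ₂ = 360° × 28.0/29.530 = 341.3°, f₂ = (1 − cos θ₂)/2 = 0.026.
Change = f₂ − f₁ = -0.974 → -97 percentage points.

-97 percentage points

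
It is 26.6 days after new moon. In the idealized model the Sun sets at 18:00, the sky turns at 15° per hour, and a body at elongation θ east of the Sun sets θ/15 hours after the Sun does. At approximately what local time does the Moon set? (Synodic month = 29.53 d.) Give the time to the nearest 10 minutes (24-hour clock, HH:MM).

The Moon has covered 26.6/29.53 of its cycle, so θ ≈ 360° × 26.6/29.53 = 324.3°.
Delay after the Sun = 324.3° / (15°/h) ≈ 21.62 h.
18:00 + 21.619 h ≈ 15:37 → 15:40 to the nearest ten minutes.

15:40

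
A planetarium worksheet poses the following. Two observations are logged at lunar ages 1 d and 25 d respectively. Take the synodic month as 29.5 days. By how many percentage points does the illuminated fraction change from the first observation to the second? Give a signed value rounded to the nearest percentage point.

First observation: θ = 360°·1/29.5 = 12.2°, so f = 0.011.
Second observation: θ = 305.1°, f = 0.213.
Δf = 0.213 − 0.011 = +0.201, i.e. +20 pp.

+20 percentage points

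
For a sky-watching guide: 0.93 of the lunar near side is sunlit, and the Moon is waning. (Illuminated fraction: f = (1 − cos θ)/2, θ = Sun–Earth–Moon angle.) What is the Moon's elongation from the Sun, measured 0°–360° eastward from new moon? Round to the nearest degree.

211°

Invert f = (1 − cos θ)/2 to get cos θ = 1 − 2(0.93) = -0.860, hence θ₀ = arccos -0.860 = 149.3°.
A waning Moon lies in 180°–360°, so θ = 360° − 149.3° = 210.7°.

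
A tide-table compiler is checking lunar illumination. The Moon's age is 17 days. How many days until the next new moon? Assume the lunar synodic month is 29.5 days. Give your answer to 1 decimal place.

12.5 days

The next new moon completes the synodic month: 29.5 − 17 = 12.500 days.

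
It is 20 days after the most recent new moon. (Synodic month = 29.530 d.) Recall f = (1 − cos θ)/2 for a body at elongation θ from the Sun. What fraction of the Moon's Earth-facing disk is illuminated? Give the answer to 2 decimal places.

0.72

Elongation θ = 360° × 20/29.530 ≈ 243.8°.
Illuminated fraction = (1 − cos 243.8°)/2 = (1 − (-0.441))/2 ≈ 0.721.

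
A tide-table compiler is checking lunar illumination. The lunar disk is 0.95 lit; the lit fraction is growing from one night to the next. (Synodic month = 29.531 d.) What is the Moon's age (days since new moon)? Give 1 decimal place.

From f = (1 − cos θ)/2: cos θ = 1 − 2×0.95 = -0.900; arccos → 154.2°.
Before full moon the principal value applies: θ = 154.2°.
Age = 29.531 × 154.2°/360° ≈ 12.65 days.

12.6 days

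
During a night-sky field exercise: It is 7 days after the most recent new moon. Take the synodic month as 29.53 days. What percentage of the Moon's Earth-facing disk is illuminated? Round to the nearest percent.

46%

Phase angle: θ = 360°·(7 d)/(29.53 d) = 85.3°.
Illuminated fraction = (1 − cos 85.3°)/2 = (1 − 0.081)/2 ≈ 0.459, so 46%.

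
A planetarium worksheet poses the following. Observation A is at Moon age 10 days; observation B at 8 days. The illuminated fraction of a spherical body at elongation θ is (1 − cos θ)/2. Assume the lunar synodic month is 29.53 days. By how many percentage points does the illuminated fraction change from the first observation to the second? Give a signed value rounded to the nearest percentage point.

-20 pp

First observation: θ = 360°·10/29.53 = 121.9°, so f = 0.764.
Second observation: θ = 97.5°, f = 0.566.
Δf = 0.566 − 0.764 = -0.199, i.e. -20 pp.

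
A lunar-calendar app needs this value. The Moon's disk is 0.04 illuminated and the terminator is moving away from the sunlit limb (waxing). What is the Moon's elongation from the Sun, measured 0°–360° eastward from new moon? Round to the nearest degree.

From f = (1 − cos θ)/2: cos θ = 1 − 2×0.04 = 0.920; arccos → 23.1°.
Before full moon the principal value applies: θ = 23.1°.

23°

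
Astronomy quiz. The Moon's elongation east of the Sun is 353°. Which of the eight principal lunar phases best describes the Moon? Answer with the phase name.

The new moon sector spans roughly -22°–22°; 353° falls inside it.

new moon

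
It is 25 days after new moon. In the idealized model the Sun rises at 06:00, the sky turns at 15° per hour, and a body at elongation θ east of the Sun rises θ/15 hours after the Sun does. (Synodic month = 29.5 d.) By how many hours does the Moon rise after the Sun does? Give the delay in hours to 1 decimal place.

Phase angle: θ = 360°·(25 d)/(29.5 d) = 305.1°.
The Moon trails the Sun by θ/15 = 305.1/15 ≈ 20.34 hours.
So the Moon rises 20.34 h after the Sun.

20.3 h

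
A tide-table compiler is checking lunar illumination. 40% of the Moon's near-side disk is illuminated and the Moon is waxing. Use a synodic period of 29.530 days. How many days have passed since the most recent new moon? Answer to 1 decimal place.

cos θ = 1 − 2f = 0.200, giving a principal value of 78.5°.
Waxing ⇒ before full, so θ = 78.5°.
At 360°/29.530 d per day, 78.5° corresponds to 6.44 days.

6.4 days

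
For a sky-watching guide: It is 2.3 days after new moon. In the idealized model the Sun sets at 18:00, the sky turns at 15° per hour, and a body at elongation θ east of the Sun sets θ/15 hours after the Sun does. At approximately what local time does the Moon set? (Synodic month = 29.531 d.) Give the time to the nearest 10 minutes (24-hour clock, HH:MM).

19:50

Elongation θ = 360° × 2.3/29.531 ≈ 28.0°.
The Moon trails the Sun by θ/15 = 28.0/15 ≈ 1.87 hours.
18:00 + 1.869 h ≈ 19:52 → 19:50 to the nearest ten minutes.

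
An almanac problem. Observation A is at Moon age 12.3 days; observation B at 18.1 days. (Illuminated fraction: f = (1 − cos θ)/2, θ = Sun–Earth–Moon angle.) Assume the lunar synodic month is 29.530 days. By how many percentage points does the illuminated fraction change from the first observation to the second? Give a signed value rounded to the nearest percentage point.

θ₁ = 360° × 12.3/29.530 = 149.9°, f₁ = (1 − cos θ₁)/2 = 0.933.
θ₂ = 360° × 18.1/29.530 = 220.7°, f₂ = (1 − cos θ₂)/2 = 0.879.
Change = f₂ − f₁ = -0.053 → -5 percentage points.

-5 pp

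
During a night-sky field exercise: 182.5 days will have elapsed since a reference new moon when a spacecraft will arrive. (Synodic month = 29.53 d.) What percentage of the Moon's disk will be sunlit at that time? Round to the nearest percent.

29%

182.5/29.53 = 6.180 lunations, so 6 complete cycles and 5.32 d into the next.
The Moon has covered 5.32/29.53 of its cycle, so θ ≈ 360° × 5.32/29.53 = 64.9°.
Illuminated fraction = (1 − cos 64.9°)/2 = (1 − 0.425)/2 ≈ 0.288, so 29%.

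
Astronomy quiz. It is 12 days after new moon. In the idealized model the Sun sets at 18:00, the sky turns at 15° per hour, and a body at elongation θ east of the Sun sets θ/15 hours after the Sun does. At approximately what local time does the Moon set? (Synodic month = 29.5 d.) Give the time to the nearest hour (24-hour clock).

04:00

Phase angle: θ = 360°·(12 d)/(29.5 d) = 146.4°.
At 15° of sky rotation per hour, 146.4° corresponds to a 9.76 h lag.
18:00 + 9.76 h ≈ 03:46 → 04:00 to the nearest hour.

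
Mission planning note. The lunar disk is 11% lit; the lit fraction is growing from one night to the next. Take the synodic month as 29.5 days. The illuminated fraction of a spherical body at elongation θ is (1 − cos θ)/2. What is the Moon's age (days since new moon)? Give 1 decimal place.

cos θ = 1 − 2f = 0.780, giving a principal value of 38.7°.
The Moon is waxing (0°–180°), so θ = 38.7° directly.
That fraction of the synodic month is 38.7/360 × 29.5 d ≈ 3.17 d.

3.2 days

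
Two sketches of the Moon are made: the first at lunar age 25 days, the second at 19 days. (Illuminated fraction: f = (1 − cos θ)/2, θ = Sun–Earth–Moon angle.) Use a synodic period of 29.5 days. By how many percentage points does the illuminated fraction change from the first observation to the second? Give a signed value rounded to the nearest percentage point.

θ₁ = 360° × 25/29.5 = 305.1°, f₁ = (1 − cos θ₁)/2 = 0.213.
θ₂ = 360° × 19/29.5 = 231.9°, f₂ = (1 − cos θ₂)/2 = 0.809.
Change = f₂ − f₁ = +0.596 → +60 percentage points.

+60 percentage points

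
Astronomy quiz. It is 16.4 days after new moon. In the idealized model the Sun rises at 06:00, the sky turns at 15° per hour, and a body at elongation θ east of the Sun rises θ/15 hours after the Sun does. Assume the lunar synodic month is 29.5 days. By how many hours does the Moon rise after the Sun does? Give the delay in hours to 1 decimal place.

The Moon has covered 16.4/29.5 of its cycle, so θ ≈ 360° × 16.4/29.5 = 200.1°.
Delay after the Sun = 200.1° / (15°/h) ≈ 13.34 h.
So the Moon rises 13.34 h after the Sun.

13.3 h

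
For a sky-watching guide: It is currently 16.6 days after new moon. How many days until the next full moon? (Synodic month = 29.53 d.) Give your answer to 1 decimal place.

Full moon occurs at elongation 180°, i.e. at age 29.53 × 180/360 = 14.765 d.
This lunation's full moon (14.765 d) has passed, so add one period: 44.295 − 16.6 = 27.695 days.

27.7 days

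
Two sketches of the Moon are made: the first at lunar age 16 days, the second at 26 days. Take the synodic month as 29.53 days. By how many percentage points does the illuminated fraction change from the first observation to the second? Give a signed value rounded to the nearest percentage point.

-85 percentage points

First observation: θ = 360°·16/29.53 = 195.1°, so f = 0.983.
Second observation: θ = 317.0°, f = 0.135.
Δf = 0.135 − 0.983 = -0.848, i.e. -85 pp.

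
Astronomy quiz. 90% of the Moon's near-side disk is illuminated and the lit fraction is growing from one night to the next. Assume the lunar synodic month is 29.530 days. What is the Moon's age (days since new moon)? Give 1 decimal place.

11.7 days

Invert f = (1 − cos θ)/2 to get cos θ = 1 − 2(0.90) = -0.800, hence θ₀ = arccos -0.800 = 143.1°.
Before full moon the principal value applies: θ = 143.1°.
Age = 29.530 × 143.1°/360° ≈ 11.74 days.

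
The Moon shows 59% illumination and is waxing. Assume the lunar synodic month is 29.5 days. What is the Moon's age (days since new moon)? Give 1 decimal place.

8.2 days

Invert f = (1 − cos θ)/2 to get cos θ = 1 − 2(0.59) = -0.180, hence θ₀ = arccos -0.180 = 100.4°.
Before full moon the principal value applies: θ = 100.4°.
At 360°/29.5 d per day, 100.4° corresponds to 8.22 days.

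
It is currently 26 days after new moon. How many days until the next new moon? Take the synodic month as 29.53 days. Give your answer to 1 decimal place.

3.5 days

The next new moon completes the synodic month: 29.53 − 26 = 3.530 days.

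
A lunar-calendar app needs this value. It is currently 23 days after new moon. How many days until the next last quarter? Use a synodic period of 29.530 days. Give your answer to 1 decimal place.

Last quarter is 0.75 of the way through the cycle: age 0.75 × 29.530 = 22.148 d.
This lunation's last quarter (22.148 d) has passed, so add one period: 51.678 − 23 = 28.678 days.

28.7 days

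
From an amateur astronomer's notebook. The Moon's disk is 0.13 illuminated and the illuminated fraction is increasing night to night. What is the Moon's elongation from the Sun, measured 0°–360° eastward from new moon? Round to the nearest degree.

cos θ = 1 − 2f = 0.740, giving a principal value of 42.3°.
The Moon is waxing (0°–180°), so θ = 42.3° directly.

42°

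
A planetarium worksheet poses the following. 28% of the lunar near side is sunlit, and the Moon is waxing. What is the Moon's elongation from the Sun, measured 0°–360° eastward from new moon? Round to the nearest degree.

From f = (1 − cos θ)/2: cos θ = 1 − 2×0.28 = 0.440; arccos → 63.9°.
Before full moon the principal value applies: θ = 63.9°.

64°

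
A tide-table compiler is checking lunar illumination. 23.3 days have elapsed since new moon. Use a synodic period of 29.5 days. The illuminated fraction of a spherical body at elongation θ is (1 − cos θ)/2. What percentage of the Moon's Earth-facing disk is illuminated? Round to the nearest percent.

38%

The Moon has covered 23.3/29.5 of its cycle, so θ ≈ 360° × 23.3/29.5 = 284.3°.
cos 284.3° = 0.248, so f = (1 − 0.248)/2 = 0.376, so 38%.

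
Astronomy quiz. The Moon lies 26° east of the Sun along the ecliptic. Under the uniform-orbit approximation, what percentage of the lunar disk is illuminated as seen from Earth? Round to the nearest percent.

5%

cos 26° = 0.899, so f = (1 − 0.899)/2 = 0.051, i.e. 5%.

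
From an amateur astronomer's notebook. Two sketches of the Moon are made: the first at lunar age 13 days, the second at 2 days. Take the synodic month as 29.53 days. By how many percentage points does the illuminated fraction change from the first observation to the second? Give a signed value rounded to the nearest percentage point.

-92 percentage points

θ₁ = 360° × 13/29.53 = 158.5°, f₁ = (1 − cos θ₁)/2 = 0.965.
θ₂ = 360° × 2/29.53 = 24.4°, f₂ = (1 − cos θ₂)/2 = 0.045.
Change = f₂ − f₁ = -0.921 → -92 percentage points.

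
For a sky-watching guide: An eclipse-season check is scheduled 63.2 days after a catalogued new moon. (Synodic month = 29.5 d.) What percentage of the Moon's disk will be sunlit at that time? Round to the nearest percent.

19%

Reduce mod P: 63.2 − 2×29.5 = 4.20 d into the current lunation.
The Moon has covered 4.20/29.5 of its cycle, so θ ≈ 360° × 4.20/29.5 = 51.3°.
cos 51.3° = 0.626, so f = (1 − 0.626)/2 = 0.187, so 19%.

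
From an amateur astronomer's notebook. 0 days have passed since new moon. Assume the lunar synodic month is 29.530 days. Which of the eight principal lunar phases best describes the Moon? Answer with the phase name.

new moon

At 0/29.530 of the cycle, θ ≈ 0° — the new moon range.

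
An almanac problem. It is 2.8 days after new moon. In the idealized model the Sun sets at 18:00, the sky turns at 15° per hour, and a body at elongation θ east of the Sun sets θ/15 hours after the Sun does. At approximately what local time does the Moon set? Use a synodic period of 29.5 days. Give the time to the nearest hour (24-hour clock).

The Moon has covered 2.8/29.5 of its cycle, so θ ≈ 360° × 2.8/29.5 = 34.2°.
Delay after the Sun = 34.2° / (15°/h) ≈ 2.28 h.
18:00 + 2.28 h ≈ 20:17 → 20:00 to the nearest hour.

20:00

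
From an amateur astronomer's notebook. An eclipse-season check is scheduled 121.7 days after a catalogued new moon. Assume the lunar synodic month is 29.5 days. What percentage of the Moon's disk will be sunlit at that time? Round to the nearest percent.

121.7 d spans 4 complete synodic months (4 × 29.5 = 118.00 d) plus 3.70 d.
Phase angle: θ = 360°·(3.70 d)/(29.5 d) = 45.2°.
Illuminated fraction = (1 − cos 45.2°)/2 = (1 − 0.705)/2 ≈ 0.147, so 15%.

15%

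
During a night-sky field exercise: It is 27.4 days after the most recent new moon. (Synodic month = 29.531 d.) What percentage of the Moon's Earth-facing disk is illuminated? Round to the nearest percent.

The Moon has covered 27.4/29.531 of its cycle, so θ ≈ 360° × 27.4/29.531 = 334.0°.
cos 334.0° = 0.899, so f = (1 − 0.899)/2 = 0.051, so 5%.

5%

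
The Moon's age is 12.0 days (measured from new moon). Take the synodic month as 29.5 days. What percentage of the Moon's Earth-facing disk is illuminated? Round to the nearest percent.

92%

Elongation θ = 360° × 12.0/29.5 ≈ 146.4°.
cos 146.4° = (-0.833), so f = (1 − (-0.833))/2 = 0.917, so 92%.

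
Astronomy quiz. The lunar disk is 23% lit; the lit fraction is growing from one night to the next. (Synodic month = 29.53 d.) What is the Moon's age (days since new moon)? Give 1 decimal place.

Invert f = (1 − cos θ)/2 to get cos θ = 1 − 2(0.23) = 0.540, hence θ₀ = arccos 0.540 = 57.3°.
Before full moon the principal value applies: θ = 57.3°.
Age = 29.53 × 57.3°/360° ≈ 4.70 days.

4.7 days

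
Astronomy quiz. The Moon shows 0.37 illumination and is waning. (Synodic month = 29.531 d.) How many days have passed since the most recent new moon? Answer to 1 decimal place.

23.4 days

From f = (1 − cos θ)/2: cos θ = 1 − 2×0.37 = 0.260; arccos → 74.9°.
A waning Moon lies in 180°–360°, so θ = 360° − 74.9° = 285.1°.
Age = 29.531 × 285.1°/360° ≈ 23.38 days.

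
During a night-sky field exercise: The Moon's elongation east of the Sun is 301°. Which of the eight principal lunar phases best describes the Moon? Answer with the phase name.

waning crescent

301° lies in the waning crescent sector of the 8-phase cycle.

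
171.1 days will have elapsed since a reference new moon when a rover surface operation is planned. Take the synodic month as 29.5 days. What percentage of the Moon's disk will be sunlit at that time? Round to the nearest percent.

171.1/29.5 = 5.800 lunations, so 5 complete cycles and 23.60 d into the next.
The Moon has covered 23.60/29.5 of its cycle, so θ ≈ 360° × 23.60/29.5 = 288.0°.
With cos θ = 0.309, the lit fraction is (1 − 0.309)/2 ≈ 0.345, so 35%.

35%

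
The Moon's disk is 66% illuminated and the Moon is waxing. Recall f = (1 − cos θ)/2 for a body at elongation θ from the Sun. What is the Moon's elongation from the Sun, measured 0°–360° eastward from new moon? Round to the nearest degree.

109°

cos θ = 1 − 2f = -0.320, giving a principal value of 108.7°.
Waxing ⇒ before full, so θ = 108.7°.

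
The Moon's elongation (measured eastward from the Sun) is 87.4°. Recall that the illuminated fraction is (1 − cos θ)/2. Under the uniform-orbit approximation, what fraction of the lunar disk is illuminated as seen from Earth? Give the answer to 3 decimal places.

Half-versine of 87.4°: (1 − 0.045)/2 = 0.477.

0.477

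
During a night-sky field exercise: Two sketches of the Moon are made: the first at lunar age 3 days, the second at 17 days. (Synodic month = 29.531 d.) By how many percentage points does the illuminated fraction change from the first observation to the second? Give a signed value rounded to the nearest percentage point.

First observation: θ = 360°·3/29.531 = 36.6°, so f = 0.098.
Second observation: θ = 207.2°, f = 0.945.
Δf = 0.945 − 0.098 = +0.846, i.e. +85 pp.

+85 pp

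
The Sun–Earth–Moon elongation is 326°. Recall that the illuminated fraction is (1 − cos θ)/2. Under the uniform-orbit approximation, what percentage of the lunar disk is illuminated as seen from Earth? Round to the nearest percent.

9%

cos 326° = 0.829, so f = (1 − 0.829)/2 = 0.085, i.e. 9%.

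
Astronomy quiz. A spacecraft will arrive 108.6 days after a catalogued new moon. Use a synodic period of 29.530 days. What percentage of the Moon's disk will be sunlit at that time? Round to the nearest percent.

72%

Reduce mod P: 108.6 − 3×29.530 = 20.01 d into the current lunation.
Elongation θ = 360° × 20.01/29.530 ≈ 243.9°.
cos 243.9° = (-0.439), so f = (1 − (-0.439))/2 = 0.720, so 72%.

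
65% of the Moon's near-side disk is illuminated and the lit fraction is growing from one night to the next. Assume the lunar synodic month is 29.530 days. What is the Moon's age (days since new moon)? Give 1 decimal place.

Invert f = (1 − cos θ)/2 to get cos θ = 1 − 2(0.65) = -0.300, hence θ₀ = arccos -0.300 = 107.5°.
Before full moon the principal value applies: θ = 107.5°.
At 360°/29.530 d per day, 107.5° corresponds to 8.81 days.

8.8 days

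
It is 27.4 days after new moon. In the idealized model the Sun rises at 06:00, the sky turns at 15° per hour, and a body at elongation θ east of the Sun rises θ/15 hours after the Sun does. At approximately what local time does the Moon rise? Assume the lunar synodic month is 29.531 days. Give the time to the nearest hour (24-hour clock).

The Moon has covered 27.4/29.531 of its cycle, so θ ≈ 360° × 27.4/29.531 = 334.0°.
The Moon trails the Sun by θ/15 = 334.0/15 ≈ 22.27 hours.
06:00 + 22.27 h ≈ 04:16 → 04:00 to the nearest hour.

04:00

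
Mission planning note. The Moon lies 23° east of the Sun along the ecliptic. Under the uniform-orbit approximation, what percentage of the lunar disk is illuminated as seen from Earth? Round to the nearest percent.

f = (1 − cos 23°)/2 = (1 − 0.921)/2 ≈ 0.040, i.e. 4%.

4%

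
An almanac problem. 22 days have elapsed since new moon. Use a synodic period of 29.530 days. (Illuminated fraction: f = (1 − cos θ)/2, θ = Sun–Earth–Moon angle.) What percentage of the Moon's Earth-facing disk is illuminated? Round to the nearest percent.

Phase angle: θ = 360°·(22 d)/(29.530 d) = 268.2°.
With cos θ = (-0.031), the lit fraction is (1 − (-0.031))/2 ≈ 0.516, so 52%.

52%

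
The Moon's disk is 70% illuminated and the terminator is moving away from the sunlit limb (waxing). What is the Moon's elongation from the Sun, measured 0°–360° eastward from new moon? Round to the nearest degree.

Invert f = (1 − cos θ)/2 to get cos θ = 1 − 2(0.70) = -0.400, hence θ₀ = arccos -0.400 = 113.6°.
Waxing ⇒ before full, so θ = 113.6°.

114°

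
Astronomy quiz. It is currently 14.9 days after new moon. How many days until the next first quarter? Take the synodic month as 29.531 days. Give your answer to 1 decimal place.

22.0 days

First quarter is 0.25 of the way through the cycle: age 0.25 × 29.531 = 7.383 d.
This lunation's first quarter (7.383 d) has passed, so add one period: 36.914 − 14.9 = 22.014 days.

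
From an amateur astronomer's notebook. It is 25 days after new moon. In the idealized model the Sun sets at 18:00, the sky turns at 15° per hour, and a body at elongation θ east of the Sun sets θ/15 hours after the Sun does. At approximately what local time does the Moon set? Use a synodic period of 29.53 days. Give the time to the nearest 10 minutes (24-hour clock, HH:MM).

The Moon has covered 25/29.53 of its cycle, so θ ≈ 360° × 25/29.53 = 304.8°.
The Moon trails the Sun by θ/15 = 304.8/15 ≈ 20.32 hours.
18:00 + 20.318 h ≈ 14:19 → 14:20 to the nearest ten minutes.

14:20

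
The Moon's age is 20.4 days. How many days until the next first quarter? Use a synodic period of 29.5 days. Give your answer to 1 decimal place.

16.5 days

First quarter is 0.25 of the way through the cycle: age 0.25 × 29.5 = 7.375 d.
This lunation's first quarter (7.375 d) has passed, so add one period: 36.875 − 20.4 = 16.475 days.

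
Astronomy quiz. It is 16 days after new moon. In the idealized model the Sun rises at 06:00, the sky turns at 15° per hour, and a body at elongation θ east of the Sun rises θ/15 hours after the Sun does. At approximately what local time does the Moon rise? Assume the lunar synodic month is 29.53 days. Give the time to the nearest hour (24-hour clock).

Elongation θ = 360° × 16/29.53 ≈ 195.1°.
At 15° of sky rotation per hour, 195.1° corresponds to a 13.00 h lag.
06:00 + 13.00 h ≈ 19:00 → 19:00 to the nearest hour.

19:00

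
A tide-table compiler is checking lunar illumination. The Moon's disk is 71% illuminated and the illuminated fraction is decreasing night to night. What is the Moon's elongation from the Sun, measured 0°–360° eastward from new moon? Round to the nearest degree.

245°

From f = (1 − cos θ)/2: cos θ = 1 − 2×0.71 = -0.420; arccos → 114.8°.
Waning ⇒ past full, so θ = 360° − 114.8° = 245.2°.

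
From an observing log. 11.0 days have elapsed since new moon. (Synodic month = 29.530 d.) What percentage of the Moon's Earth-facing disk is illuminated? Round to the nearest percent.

Phase angle: θ = 360°·(11.0 d)/(29.530 d) = 134.1°.
cos 134.1° = (-0.696), so f = (1 − (-0.696))/2 = 0.848, so 85%.

85%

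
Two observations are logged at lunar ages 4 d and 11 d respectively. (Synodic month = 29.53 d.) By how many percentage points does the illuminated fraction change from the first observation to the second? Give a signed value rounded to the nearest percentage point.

First observation: θ = 360°·4/29.53 = 48.8°, so f = 0.170.
Second observation: θ = 134.1°, f = 0.848.
Δf = 0.848 − 0.170 = +0.678, i.e. +68 pp.

+68 percentage points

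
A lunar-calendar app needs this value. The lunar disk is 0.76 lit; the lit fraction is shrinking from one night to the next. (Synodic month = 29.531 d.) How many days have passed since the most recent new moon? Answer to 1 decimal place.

cos θ = 1 − 2f = -0.520, giving a principal value of 121.3°.
A waning Moon lies in 180°–360°, so θ = 360° − 121.3° = 238.7°.
At 360°/29.531 d per day, 238.7° corresponds to 19.58 days.

19.6 days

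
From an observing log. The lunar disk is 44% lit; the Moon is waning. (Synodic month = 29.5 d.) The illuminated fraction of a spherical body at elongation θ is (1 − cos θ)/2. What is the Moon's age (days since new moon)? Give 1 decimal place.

From f = (1 − cos θ)/2: cos θ = 1 − 2×0.44 = 0.120; arccos → 83.1°.
A waning Moon lies in 180°–360°, so θ = 360° − 83.1° = 276.9°.
That fraction of the synodic month is 276.9/360 × 29.5 d ≈ 22.69 d.

22.7 days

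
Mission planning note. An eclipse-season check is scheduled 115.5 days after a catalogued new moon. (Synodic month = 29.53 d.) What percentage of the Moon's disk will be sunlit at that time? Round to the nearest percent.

115.5 d spans 3 complete synodic months (3 × 29.53 = 88.59 d) plus 26.91 d.
The Moon has covered 26.91/29.53 of its cycle, so θ ≈ 360° × 26.91/29.53 = 328.1°.
Illuminated fraction = (1 − cos 328.1°)/2 = (1 − 0.849)/2 ≈ 0.076, so 8%.

8%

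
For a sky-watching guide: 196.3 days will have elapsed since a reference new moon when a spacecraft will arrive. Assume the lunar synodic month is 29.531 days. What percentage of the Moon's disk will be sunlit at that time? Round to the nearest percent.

196.3 d spans 6 complete synodic months (6 × 29.531 = 177.19 d) plus 19.11 d.
Phase angle: θ = 360°·(19.11 d)/(29.531 d) = 233.0°.
cos 233.0° = (-0.602), so f = (1 − (-0.602))/2 = 0.801, so 80%.

80%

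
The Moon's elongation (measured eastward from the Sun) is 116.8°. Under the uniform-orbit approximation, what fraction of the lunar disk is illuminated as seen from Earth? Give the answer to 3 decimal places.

cos 116.8° = (-0.451), so f = (1 − (-0.451))/2 = 0.725.

0.725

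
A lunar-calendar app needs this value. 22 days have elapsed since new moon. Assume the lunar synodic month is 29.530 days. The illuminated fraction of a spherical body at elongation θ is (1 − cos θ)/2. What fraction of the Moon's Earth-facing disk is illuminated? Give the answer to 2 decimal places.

The Moon has covered 22/29.530 of its cycle, so θ ≈ 360° × 22/29.530 = 268.2°.
With cos θ = (-0.031), the lit fraction is (1 − (-0.031))/2 ≈ 0.516.

0.52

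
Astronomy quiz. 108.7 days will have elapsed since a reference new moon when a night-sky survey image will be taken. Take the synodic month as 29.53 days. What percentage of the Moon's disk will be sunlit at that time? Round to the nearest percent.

Reduce mod P: 108.7 − 3×29.53 = 20.11 d into the current lunation.
The Moon has covered 20.11/29.53 of its cycle, so θ ≈ 360° × 20.11/29.53 = 245.2°.
With cos θ = (-0.420), the lit fraction is (1 − (-0.420))/2 ≈ 0.710, so 71%.

71%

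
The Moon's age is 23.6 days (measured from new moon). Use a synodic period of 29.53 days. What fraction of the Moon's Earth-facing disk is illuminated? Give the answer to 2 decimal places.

0.35

Phase angle: θ = 360°·(23.6 d)/(29.53 d) = 287.7°.
cos 287.7° = 0.304, so f = (1 − 0.304)/2 = 0.348.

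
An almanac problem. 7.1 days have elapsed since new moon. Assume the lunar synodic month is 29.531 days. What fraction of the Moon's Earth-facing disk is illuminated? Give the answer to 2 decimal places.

The Moon has covered 7.1/29.531 of its cycle, so θ ≈ 360° × 7.1/29.531 = 86.6°.
With cos θ = 0.060, the lit fraction is (1 − 0.060)/2 ≈ 0.470.

0.47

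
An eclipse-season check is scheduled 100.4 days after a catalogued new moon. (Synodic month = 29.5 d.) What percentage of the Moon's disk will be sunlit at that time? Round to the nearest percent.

91%

100.4 d spans 3 complete synodic months (3 × 29.5 = 88.50 d) plus 11.90 d.
Phase angle: θ = 360°·(11.90 d)/(29.5 d) = 145.2°.
cos 145.2° = (-0.821), so f = (1 − (-0.821))/2 = 0.911, so 91%.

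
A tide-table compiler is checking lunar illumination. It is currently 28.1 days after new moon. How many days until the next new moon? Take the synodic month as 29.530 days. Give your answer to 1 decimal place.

One full lunation from the last new moon is 29.530 d; remaining = 29.530 − 28.1 = 1.430 d.

1.4 days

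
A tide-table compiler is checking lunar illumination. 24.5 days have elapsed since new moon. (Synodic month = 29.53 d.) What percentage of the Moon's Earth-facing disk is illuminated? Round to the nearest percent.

The Moon has covered 24.5/29.53 of its cycle, so θ ≈ 360° × 24.5/29.53 = 298.7°.
cos 298.7° = 0.480, so f = (1 − 0.480)/2 = 0.260, so 26%.

26%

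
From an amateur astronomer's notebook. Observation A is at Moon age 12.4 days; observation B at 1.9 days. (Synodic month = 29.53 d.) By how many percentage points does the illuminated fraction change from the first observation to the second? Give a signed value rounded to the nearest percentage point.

θ₁ = 360° × 12.4/29.53 = 151.2°, f₁ = (1 − cos θ₁)/2 = 0.938.
θ₂ = 360° × 1.9/29.53 = 23.2°, f₂ = (1 − cos θ₂)/2 = 0.040.
Change = f₂ − f₁ = -0.898 → -90 percentage points.

-90 percentage points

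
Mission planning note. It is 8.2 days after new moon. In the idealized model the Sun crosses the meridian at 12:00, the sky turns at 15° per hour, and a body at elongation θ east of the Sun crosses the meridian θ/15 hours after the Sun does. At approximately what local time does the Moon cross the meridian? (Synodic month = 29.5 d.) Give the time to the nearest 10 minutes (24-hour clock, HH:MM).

The Moon has covered 8.2/29.5 of its cycle, so θ ≈ 360° × 8.2/29.5 = 100.1°.
At 15° of sky rotation per hour, 100.1° corresponds to a 6.67 h lag.
12:00 + 6.671 h ≈ 18:40 → 18:40 to the nearest ten minutes.

18:40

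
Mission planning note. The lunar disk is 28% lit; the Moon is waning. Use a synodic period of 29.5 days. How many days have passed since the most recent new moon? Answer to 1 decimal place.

cos θ = 1 − 2f = 0.440, giving a principal value of 63.9°.
A waning Moon lies in 180°–360°, so θ = 360° − 63.9° = 296.1°.
That fraction of the synodic month is 296.1/360 × 29.5 d ≈ 24.26 d.

24.3 days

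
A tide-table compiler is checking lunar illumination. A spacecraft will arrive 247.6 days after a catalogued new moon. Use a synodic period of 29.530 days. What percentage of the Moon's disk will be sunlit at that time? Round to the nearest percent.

247.6/29.530 = 8.385 lunations, so 8 complete cycles and 11.36 d into the next.
Phase angle: θ = 360°·(11.36 d)/(29.530 d) = 138.5°.
cos 138.5° = (-0.749), so f = (1 − (-0.749))/2 = 0.874, so 87%.

87%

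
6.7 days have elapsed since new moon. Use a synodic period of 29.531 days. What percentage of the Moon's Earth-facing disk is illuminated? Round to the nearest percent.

Phase angle: θ = 360°·(6.7 d)/(29.531 d) = 81.7°.
With cos θ = 0.145, the lit fraction is (1 − 0.145)/2 ≈ 0.428, so 43%.

43%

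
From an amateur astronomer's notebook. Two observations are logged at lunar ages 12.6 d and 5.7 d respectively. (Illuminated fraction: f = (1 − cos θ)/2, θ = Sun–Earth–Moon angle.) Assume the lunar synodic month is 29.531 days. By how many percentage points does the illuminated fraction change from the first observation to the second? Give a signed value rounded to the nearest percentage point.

-62 percentage points

First observation: θ = 360°·12.6/29.531 = 153.6°, so f = 0.948.
Second observation: θ = 69.5°, f = 0.325.
Δf = 0.325 − 0.948 = -0.623, i.e. -62 pp.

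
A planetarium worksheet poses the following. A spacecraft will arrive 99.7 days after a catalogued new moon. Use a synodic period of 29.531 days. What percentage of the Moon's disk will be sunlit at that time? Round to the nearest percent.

Reduce mod P: 99.7 − 3×29.531 = 11.11 d into the current lunation.
Phase angle: θ = 360°·(11.11 d)/(29.531 d) = 135.4°.
Illuminated fraction = (1 − cos 135.4°)/2 = (1 − (-0.712))/2 ≈ 0.856, so 86%.

86%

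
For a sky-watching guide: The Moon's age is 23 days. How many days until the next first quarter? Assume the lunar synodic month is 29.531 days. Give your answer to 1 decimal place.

First quarter is 0.25 of the way through the cycle: age 0.25 × 29.531 = 7.383 d.
Already past this cycle's first quarter; the next is at 7.383 + 29.531 = 36.914 d, so 36.914 − 23 = 13.914 days.

13.9 days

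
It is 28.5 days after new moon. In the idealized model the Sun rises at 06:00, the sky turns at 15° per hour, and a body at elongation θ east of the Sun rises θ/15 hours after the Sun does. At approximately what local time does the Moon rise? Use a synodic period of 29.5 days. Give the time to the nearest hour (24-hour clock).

Elongation θ = 360° × 28.5/29.5 ≈ 347.8°.
Delay after the Sun = 347.8° / (15°/h) ≈ 23.19 h.
06:00 + 23.19 h ≈ 05:11 → 05:00 to the nearest hour.

05:00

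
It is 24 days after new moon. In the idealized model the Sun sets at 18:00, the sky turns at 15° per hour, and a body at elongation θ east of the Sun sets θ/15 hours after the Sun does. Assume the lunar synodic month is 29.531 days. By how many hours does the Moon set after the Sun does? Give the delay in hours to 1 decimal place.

Elongation θ = 360° × 24/29.531 ≈ 292.6°.
The Moon trails the Sun by θ/15 = 292.6/15 ≈ 19.50 hours.
So the Moon sets 19.50 h after the Sun.

19.5 h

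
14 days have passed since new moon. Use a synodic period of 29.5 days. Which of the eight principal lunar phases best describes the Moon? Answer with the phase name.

At 14/29.5 of the cycle, θ ≈ 171° — the full moon range.

full moon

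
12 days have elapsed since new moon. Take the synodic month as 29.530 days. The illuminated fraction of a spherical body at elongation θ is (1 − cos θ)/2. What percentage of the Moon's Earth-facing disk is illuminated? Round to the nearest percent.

Elongation θ = 360° × 12/29.530 ≈ 146.3°.
Illuminated fraction = (1 − cos 146.3°)/2 = (1 − (-0.832))/2 ≈ 0.916, so 92%.

92%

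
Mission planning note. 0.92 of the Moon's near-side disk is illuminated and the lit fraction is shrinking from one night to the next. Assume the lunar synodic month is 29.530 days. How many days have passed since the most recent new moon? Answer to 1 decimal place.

From f = (1 − cos θ)/2: cos θ = 1 − 2×0.92 = -0.840; arccos → 147.1°.
A waning Moon lies in 180°–360°, so θ = 360° − 147.1° = 212.9°.
At 360°/29.530 d per day, 212.9° corresponds to 17.46 days.

17.5 days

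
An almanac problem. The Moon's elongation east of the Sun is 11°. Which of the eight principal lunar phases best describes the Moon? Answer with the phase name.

new moon

11° lies in the new moon sector of the 8-phase cycle.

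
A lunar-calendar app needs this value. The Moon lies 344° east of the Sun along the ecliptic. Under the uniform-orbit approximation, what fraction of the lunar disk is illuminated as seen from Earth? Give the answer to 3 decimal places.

Half-versine of 344°: (1 − 0.961)/2 = 0.019.

0.019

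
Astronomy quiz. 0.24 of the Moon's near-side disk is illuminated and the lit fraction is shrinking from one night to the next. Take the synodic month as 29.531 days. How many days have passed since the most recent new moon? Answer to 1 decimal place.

cos θ = 1 − 2f = 0.520, giving a principal value of 58.7°.
A waning Moon lies in 180°–360°, so θ = 360° − 58.7° = 301.3°.
Age = 29.531 × 301.3°/360° ≈ 24.72 days.

24.7 days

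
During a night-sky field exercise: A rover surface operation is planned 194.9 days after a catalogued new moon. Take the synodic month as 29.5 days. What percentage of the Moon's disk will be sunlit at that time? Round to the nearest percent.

194.9/29.5 = 6.607 lunations, so 6 complete cycles and 17.90 d into the next.
Phase angle: θ = 360°·(17.90 d)/(29.5 d) = 218.4°.
Illuminated fraction = (1 − cos 218.4°)/2 = (1 − (-0.783))/2 ≈ 0.892, so 89%.

89%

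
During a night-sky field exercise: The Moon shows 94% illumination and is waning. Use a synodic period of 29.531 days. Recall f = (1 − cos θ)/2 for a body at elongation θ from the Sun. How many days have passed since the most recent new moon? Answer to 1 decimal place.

17.1 days

Invert f = (1 − cos θ)/2 to get cos θ = 1 − 2(0.94) = -0.880, hence θ₀ = arccos -0.880 = 151.6°.
Since the Moon is past full (waning), take the reflex angle: θ = 360° − 151.6° = 208.4°.
That fraction of the synodic month is 208.4/360 × 29.531 d ≈ 17.09 d.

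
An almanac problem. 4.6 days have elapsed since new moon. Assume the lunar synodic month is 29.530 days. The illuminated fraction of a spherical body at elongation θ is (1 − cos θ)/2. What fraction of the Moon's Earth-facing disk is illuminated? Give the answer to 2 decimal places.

0.22

Phase angle: θ = 360°·(4.6 d)/(29.530 d) = 56.1°.
With cos θ = 0.558, the lit fraction is (1 − 0.558)/2 ≈ 0.221.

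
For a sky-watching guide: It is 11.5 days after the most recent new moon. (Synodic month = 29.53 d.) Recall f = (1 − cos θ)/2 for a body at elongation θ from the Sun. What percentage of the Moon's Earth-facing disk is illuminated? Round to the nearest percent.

88%

Elongation θ = 360° × 11.5/29.53 ≈ 140.2°.
Illuminated fraction = (1 − cos 140.2°)/2 = (1 − (-0.768))/2 ≈ 0.884, so 88%.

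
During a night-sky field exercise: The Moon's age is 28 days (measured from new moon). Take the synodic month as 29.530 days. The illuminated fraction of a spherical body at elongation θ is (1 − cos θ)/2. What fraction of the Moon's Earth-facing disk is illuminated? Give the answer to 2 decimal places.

0.03

Elongation θ = 360° × 28/29.530 ≈ 341.3°.
With cos θ = 0.947, the lit fraction is (1 − 0.947)/2 ≈ 0.026.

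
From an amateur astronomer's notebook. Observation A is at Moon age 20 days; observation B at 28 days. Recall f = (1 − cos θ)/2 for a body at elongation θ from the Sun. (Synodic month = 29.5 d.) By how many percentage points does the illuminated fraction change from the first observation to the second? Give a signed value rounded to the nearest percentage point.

-69 pp

θ₁ = 360° × 20/29.5 = 244.1°, f₁ = (1 − cos θ₁)/2 = 0.719.
θ₂ = 360° × 28/29.5 = 341.7°, f₂ = (1 − cos θ₂)/2 = 0.025.
Change = f₂ − f₁ = -0.693 → -69 percentage points.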